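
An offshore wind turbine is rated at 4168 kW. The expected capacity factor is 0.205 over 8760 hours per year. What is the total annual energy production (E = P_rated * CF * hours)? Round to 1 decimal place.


Annual energy = rated_kW * capacity_factor * hours_per_year
Given: P_rated = 4168 kW, CF = 0.205, hours = 8760
E = 4168 * 0.205 * 8760
E = 7484894.4 kWh

7484894.4


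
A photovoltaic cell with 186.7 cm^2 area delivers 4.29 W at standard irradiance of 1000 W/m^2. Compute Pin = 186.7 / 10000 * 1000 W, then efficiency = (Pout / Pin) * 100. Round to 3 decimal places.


First compute the input power:
  Pin = area_cm2 / 10000 * G = 186.7 / 10000 * 1000 = 18.67 W
Then compute efficiency:
  Efficiency = (Pout / Pin) * 100 = (4.29 / 18.67) * 100
  Efficiency = 22.978%

22.978


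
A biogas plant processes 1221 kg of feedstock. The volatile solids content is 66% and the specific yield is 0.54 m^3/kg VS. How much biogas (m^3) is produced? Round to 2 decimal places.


Compute volatile solids:
  VS = mass * VS_fraction = 1221 * 0.66 = 805.86 kg
Calculate biogas volume:
  Biogas = VS * specific_yield = 805.86 * 0.54
  Biogas = 435.16 m^3

435.16


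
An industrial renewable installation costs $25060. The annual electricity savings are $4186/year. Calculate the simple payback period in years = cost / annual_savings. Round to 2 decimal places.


Simple payback period = initial cost / annual savings
Payback = 25060 / 4186
Payback = 5.99 years

5.99


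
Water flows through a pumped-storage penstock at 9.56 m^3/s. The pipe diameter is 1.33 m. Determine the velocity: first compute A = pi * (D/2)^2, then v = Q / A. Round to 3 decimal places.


Compute pipe cross-sectional area:
  A = pi * (D/2)^2 = pi * (1.33/2)^2 = 1.3893 m^2
Calculate velocity:
  v = Q / A = 9.56 / 1.3893
  v = 6.881 m/s

6.881


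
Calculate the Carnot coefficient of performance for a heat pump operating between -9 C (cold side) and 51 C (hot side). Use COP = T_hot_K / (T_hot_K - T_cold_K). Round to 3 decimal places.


Convert to Kelvin:
  T_hot = 51 + 273.15 = 324.15 K
  T_cold = -9 + 273.15 = 264.15 K
Apply Carnot COP formula:
  COP = T_hot_K / (T_hot_K - T_cold_K) = 324.15 / 60.0
  COP = 5.403

5.403


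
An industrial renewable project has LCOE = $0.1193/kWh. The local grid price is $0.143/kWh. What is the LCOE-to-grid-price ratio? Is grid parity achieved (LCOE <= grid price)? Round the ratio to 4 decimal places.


Compare LCOE to grid price:
  LCOE = $0.1193/kWh, Grid price = $0.143/kWh
  Ratio = LCOE / grid_price = 0.1193 / 0.143 = 0.8343
  Grid parity achieved (ratio <= 1)? yes

0.8343


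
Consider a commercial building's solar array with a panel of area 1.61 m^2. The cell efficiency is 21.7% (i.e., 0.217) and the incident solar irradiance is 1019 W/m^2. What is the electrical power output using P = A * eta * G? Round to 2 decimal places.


Use the solar power formula P = A * eta * G.
Given: A = 1.61 m^2, eta = 0.217, G = 1019 W/m^2
P = 1.61 * 0.217 * 1019
P = 356.01 W

356.01


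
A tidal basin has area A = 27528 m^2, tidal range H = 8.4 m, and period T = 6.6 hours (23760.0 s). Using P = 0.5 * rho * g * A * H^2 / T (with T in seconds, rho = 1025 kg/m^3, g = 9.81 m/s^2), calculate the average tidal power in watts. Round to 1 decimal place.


Convert period to seconds: T = 6.6 * 3600 = 23760.0 s
H^2 = 8.4^2 = 70.56
P = 0.5 * rho * g * A * H^2 / T
P = 0.5 * 1025 * 9.81 * 27528 * 70.56 / 23760.0
P = 411007.4 W

411007.4


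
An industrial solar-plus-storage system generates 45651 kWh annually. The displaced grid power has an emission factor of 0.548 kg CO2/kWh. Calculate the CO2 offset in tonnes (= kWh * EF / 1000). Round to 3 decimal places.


CO2 offset in kg = generation * emission_factor
CO2 offset = 45651 * 0.548 = 25016.75 kg
Convert to tonnes:
  CO2 offset = 25016.75 / 1000 = 25.017 tonnes

25.017


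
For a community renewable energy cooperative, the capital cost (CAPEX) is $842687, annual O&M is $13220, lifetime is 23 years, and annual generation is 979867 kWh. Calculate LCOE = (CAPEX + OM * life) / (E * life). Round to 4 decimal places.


Total cost = CAPEX + OM * lifetime = 842687 + 13220 * 23 = 842687 + 304060 = 1146747
Total generation = annual * lifetime = 979867 * 23 = 22536941 kWh
LCOE = 1146747 / 22536941
LCOE = 0.0509 $/kWh

0.0509


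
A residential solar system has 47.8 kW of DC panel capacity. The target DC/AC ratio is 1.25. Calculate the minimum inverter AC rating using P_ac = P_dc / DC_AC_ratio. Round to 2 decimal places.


The inverter AC capacity is determined by the DC/AC ratio.
Given: P_dc = 47.8 kW, DC/AC ratio = 1.25
P_ac = P_dc / ratio = 47.8 / 1.25
P_ac = 38.24 kW

38.24


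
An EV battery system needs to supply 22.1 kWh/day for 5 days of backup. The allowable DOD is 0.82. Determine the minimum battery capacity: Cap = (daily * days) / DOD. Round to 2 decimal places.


Total energy needed = daily * days = 22.1 * 5 = 110.5 kWh
Account for depth of discharge:
  Cap = total_energy / DOD = 110.5 / 0.82
  Cap = 134.76 kWh

134.76


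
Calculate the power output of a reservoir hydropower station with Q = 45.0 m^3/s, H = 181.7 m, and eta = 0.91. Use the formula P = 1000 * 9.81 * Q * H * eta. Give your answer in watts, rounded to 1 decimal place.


Apply the hydropower formula P = rho * g * Q * H * eta
rho * g = 1000 * 9.81 = 9810.0
P = 9810.0 * 45.0 * 181.7 * 0.91
P = 72992433.2 W

72992433.2


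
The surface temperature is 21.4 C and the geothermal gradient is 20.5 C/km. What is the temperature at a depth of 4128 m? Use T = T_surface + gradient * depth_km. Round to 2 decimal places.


Convert depth to km: 4128 / 1000 = 4.128 km
Temperature increase = gradient * depth_km = 20.5 * 4.128 = 84.62 C
Temperature at depth = T_surface + delta_T = 21.4 + 84.62
T = 106.02 C

106.02


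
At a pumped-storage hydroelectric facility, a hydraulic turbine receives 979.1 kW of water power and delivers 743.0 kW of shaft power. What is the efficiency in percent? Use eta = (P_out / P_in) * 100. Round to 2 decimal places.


Turbine efficiency = (output power / input power) * 100
eta = (743.0 / 979.1) * 100
eta = 75.89%

75.89


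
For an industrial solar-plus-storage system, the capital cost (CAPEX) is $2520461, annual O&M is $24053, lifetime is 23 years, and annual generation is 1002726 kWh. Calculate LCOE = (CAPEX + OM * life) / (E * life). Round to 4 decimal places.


Total cost = CAPEX + OM * lifetime = 2520461 + 24053 * 23 = 2520461 + 553219 = 3073680
Total generation = annual * lifetime = 1002726 * 23 = 23062698 kWh
LCOE = 3073680 / 23062698
LCOE = 0.1333 $/kWh

0.1333


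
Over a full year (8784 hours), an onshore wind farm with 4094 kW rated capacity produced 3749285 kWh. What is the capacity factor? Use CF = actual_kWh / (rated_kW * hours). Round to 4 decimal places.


Capacity factor = actual output / maximum possible output
Maximum possible = rated * hours = 4094 * 8784 = 35961696 kWh
CF = 3749285 / 35961696
CF = 0.1043

0.1043


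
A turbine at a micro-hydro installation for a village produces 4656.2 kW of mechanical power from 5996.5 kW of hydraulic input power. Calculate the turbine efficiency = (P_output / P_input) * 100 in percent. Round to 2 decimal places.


Turbine efficiency = (output power / input power) * 100
eta = (4656.2 / 5996.5) * 100
eta = 77.65%

77.65


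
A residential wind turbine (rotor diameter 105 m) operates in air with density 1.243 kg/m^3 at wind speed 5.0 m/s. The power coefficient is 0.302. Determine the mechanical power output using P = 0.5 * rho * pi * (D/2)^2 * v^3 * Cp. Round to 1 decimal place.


Step 1 -- Compute swept area:
  A = pi * (D/2)^2 = pi * (105/2)^2 = 8659.01 m^2
Step 2 -- Apply wind power equation:
  P = 0.5 * rho * A * v^3 * Cp
  v^3 = 5.0^3 = 125.0
  P = 0.5 * 1.243 * 8659.01 * 125.0 * 0.302
  P = 203154.6 W

203154.6


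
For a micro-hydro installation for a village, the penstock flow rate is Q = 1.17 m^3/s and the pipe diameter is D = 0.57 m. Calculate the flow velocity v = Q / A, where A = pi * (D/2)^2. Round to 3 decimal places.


Compute pipe cross-sectional area:
  A = pi * (D/2)^2 = pi * (0.57/2)^2 = 0.2552 m^2
Calculate velocity:
  v = Q / A = 1.17 / 0.2552
  v = 4.585 m/s

4.585


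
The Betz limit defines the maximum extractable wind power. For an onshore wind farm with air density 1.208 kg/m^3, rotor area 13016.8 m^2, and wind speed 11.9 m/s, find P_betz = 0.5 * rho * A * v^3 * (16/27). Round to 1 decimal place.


The Betz coefficient Cp_max = 16/27 = 0.5926
v^3 = 11.9^3 = 1685.159
P_betz = 0.5 * rho * A * v^3 * Cp_max
P_betz = 0.5 * 1.208 * 13016.8 * 1685.159 * 0.5926
P_betz = 7851240.4 W

7851240.4


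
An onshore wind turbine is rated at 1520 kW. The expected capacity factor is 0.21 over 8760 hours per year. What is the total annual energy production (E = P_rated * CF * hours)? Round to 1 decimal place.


Annual energy = rated_kW * capacity_factor * hours_per_year
Given: P_rated = 1520 kW, CF = 0.21, hours = 8760
E = 1520 * 0.21 * 8760
E = 2796192.0 kWh

2796192.0


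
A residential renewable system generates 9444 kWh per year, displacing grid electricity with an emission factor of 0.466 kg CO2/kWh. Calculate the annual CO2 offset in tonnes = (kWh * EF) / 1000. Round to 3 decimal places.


CO2 offset in kg = generation * emission_factor
CO2 offset = 9444 * 0.466 = 4400.9 kg
Convert to tonnes:
  CO2 offset = 4400.9 / 1000 = 4.401 tonnes

4.401


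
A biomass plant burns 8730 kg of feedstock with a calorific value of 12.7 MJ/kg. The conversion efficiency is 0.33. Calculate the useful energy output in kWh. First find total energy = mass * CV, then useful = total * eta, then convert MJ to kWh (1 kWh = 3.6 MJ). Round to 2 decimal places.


Total energy = mass * CV = 8730 * 12.7 = 110871.0 MJ
Useful energy = total * eta = 110871.0 * 0.33 = 36587.43 MJ
Convert to kWh: 36587.43 / 3.6
Useful energy = 10163.18 kWh

10163.18


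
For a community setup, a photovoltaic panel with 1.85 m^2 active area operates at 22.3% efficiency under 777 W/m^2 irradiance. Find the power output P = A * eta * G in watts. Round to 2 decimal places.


Use the solar power formula P = A * eta * G.
Given: A = 1.85 m^2, eta = 0.223, G = 777 W/m^2
P = 1.85 * 0.223 * 777
P = 320.55 W

320.55


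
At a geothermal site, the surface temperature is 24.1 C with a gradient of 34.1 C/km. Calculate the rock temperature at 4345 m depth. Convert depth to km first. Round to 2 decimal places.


Convert depth to km: 4345 / 1000 = 4.345 km
Temperature increase = gradient * depth_km = 34.1 * 4.345 = 148.16 C
Temperature at depth = T_surface + delta_T = 24.1 + 148.16
T = 172.26 C

172.26


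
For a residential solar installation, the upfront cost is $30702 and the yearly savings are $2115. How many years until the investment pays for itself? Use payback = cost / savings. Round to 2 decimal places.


Simple payback period = initial cost / annual savings
Payback = 30702 / 2115
Payback = 14.52 years

14.52


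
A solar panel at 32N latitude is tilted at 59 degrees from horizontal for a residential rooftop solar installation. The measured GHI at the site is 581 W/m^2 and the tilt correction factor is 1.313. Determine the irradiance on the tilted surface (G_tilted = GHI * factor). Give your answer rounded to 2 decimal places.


Identify the given values:
  GHI = 581 W/m^2, tilt correction factor = 1.313
Apply the formula G_tilted = GHI * factor:
  G_tilted = 581 * 1.313
  G_tilted = 762.85 W/m^2

762.85


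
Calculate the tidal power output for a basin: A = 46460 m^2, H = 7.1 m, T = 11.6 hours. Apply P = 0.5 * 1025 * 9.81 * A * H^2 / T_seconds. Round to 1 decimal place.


Convert period to seconds: T = 11.6 * 3600 = 41760.0 s
H^2 = 7.1^2 = 50.41
P = 0.5 * rho * g * A * H^2 / T
P = 0.5 * 1025 * 9.81 * 46460 * 50.41 / 41760.0
P = 281967.0 W

281967.0


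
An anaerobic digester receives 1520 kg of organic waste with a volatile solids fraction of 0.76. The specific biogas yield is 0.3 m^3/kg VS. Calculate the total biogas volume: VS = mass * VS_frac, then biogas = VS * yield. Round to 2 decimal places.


Compute volatile solids:
  VS = mass * VS_fraction = 1520 * 0.76 = 1155.2 kg
Calculate biogas volume:
  Biogas = VS * specific_yield = 1155.2 * 0.3
  Biogas = 346.56 m^3

346.56


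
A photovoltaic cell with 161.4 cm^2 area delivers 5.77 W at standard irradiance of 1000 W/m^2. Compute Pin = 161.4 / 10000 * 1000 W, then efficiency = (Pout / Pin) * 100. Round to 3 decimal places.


First compute the input power:
  Pin = area_cm2 / 10000 * G = 161.4 / 10000 * 1000 = 16.14 W
Then compute efficiency:
  Efficiency = (Pout / Pin) * 100 = (5.77 / 16.14) * 100
  Efficiency = 35.750%

35.750


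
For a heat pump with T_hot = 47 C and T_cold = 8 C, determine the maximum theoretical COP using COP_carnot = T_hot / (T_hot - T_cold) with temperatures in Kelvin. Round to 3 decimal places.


Convert to Kelvin:
  T_hot = 47 + 273.15 = 320.15 K
  T_cold = 8 + 273.15 = 281.15 K
Apply Carnot COP formula:
  COP = T_hot_K / (T_hot_K - T_cold_K) = 320.15 / 39.0
  COP = 8.209

8.209


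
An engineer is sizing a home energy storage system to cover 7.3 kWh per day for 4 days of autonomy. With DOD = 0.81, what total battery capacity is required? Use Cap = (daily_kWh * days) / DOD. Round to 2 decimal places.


Total energy needed = daily * days = 7.3 * 4 = 29.2 kWh
Account for depth of discharge:
  Cap = total_energy / DOD = 29.2 / 0.81
  Cap = 36.05 kWh

36.05


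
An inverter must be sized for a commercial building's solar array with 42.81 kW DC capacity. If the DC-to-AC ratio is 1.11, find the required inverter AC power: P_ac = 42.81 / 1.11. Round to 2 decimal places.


The inverter AC capacity is determined by the DC/AC ratio.
Given: P_dc = 42.81 kW, DC/AC ratio = 1.11
P_ac = P_dc / ratio = 42.81 / 1.11
P_ac = 38.57 kW

38.57


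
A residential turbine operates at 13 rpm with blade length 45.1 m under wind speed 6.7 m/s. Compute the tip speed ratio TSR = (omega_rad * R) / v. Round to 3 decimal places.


Convert rotational speed to rad/s:
  omega = 13 * 2 * pi / 60 = 1.3614 rad/s
Compute tip speed:
  v_tip = omega * R = 1.3614 * 45.1 = 61.397 m/s
Tip speed ratio:
  TSR = v_tip / v_wind = 61.397 / 6.7 = 9.164

9.164


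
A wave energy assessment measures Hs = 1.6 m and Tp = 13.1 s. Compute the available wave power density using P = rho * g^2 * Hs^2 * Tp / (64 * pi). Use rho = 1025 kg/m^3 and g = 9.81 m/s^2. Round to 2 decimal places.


Apply wave power formula:
  g^2 = 9.81^2 = 96.2361
  Hs^2 = 1.6^2 = 2.56
  Numerator = rho * g^2 * Hs^2 * Tp = 1025 * 96.2361 * 2.56 * 13.1 = 3308058.2
  Denominator = 64 * pi = 201.0619
  P = 3308058.2 / 201.0619 = 16452.93 W/m

16452.93


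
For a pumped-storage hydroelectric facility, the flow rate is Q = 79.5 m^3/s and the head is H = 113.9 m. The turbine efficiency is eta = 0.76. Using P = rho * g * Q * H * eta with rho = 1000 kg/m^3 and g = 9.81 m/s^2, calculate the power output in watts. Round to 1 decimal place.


Apply the hydropower formula P = rho * g * Q * H * eta
rho * g = 1000 * 9.81 = 9810.0
P = 9810.0 * 79.5 * 113.9 * 0.76
P = 67510830.8 W

67510830.8


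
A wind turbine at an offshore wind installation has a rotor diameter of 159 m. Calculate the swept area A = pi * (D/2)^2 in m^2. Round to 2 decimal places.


Compute the rotor radius:
  r = D / 2 = 159 / 2 = 79.5 m
Calculate swept area:
  A = pi * r^2 = pi * 79.5^2
  A = 19855.65 m^2

19855.65


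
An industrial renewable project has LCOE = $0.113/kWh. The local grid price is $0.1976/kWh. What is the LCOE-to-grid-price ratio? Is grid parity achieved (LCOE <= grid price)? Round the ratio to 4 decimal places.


Compare LCOE to grid price:
  LCOE = $0.113/kWh, Grid price = $0.1976/kWh
  Ratio = LCOE / grid_price = 0.113 / 0.1976 = 0.5719
  Grid parity achieved (ratio <= 1)? yes

0.5719


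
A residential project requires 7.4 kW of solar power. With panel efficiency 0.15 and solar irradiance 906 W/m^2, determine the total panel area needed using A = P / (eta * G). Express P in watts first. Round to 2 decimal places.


Convert target power to watts: P = 7.4 * 1000 = 7400.0 W
Compute denominator: eta * G = 0.15 * 906 = 135.9
Required area A = P / (eta * G) = 7400.0 / 135.9
A = 54.45 m^2

54.45


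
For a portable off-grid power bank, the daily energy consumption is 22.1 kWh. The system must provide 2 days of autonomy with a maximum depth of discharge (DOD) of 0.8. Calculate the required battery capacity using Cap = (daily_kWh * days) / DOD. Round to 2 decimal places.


Total energy needed = daily * days = 22.1 * 2 = 44.2 kWh
Account for depth of discharge:
  Cap = total_energy / DOD = 44.2 / 0.8
  Cap = 55.25 kWh

55.25


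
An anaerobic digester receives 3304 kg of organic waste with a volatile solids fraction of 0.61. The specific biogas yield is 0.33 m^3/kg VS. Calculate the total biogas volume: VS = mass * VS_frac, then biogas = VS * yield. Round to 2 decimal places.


Compute volatile solids:
  VS = mass * VS_fraction = 3304 * 0.61 = 2015.44 kg
Calculate biogas volume:
  Biogas = VS * specific_yield = 2015.44 * 0.33
  Biogas = 665.10 m^3

665.10


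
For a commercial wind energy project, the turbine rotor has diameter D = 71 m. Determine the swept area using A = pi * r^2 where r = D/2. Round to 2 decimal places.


Compute the rotor radius:
  r = D / 2 = 71 / 2 = 35.5 m
Calculate swept area:
  A = pi * r^2 = pi * 35.5^2
  A = 3959.19 m^2

3959.19


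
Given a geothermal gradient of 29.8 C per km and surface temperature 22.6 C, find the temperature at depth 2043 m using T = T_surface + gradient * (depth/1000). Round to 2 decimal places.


Convert depth to km: 2043 / 1000 = 2.043 km
Temperature increase = gradient * depth_km = 29.8 * 2.043 = 60.88 C
Temperature at depth = T_surface + delta_T = 22.6 + 60.88
T = 83.48 C

83.48


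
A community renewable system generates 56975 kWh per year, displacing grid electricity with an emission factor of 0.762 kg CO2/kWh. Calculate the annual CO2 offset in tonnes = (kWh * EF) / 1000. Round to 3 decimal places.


CO2 offset in kg = generation * emission_factor
CO2 offset = 56975 * 0.762 = 43414.95 kg
Convert to tonnes:
  CO2 offset = 43414.95 / 1000 = 43.415 tonnes

43.415


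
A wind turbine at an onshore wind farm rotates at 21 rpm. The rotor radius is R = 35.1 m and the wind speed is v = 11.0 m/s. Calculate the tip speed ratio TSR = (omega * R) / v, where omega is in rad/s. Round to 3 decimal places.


Convert rotational speed to rad/s:
  omega = 21 * 2 * pi / 60 = 2.1991 rad/s
Compute tip speed:
  v_tip = omega * R = 2.1991 * 35.1 = 77.189 m/s
Tip speed ratio:
  TSR = v_tip / v_wind = 77.189 / 11.0 = 7.017

7.017


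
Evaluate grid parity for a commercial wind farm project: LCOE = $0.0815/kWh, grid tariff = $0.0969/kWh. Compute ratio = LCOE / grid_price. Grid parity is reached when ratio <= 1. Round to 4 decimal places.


Compare LCOE to grid price:
  LCOE = $0.0815/kWh, Grid price = $0.0969/kWh
  Ratio = LCOE / grid_price = 0.0815 / 0.0969 = 0.8411
  Grid parity achieved (ratio <= 1)? yes

0.8411


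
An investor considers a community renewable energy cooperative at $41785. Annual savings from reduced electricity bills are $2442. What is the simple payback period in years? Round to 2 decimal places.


Simple payback period = initial cost / annual savings
Payback = 41785 / 2442
Payback = 17.11 years

17.11


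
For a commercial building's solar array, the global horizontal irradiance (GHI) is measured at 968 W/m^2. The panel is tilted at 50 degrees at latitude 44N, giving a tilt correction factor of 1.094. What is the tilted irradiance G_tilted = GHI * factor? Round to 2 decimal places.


Identify the given values:
  GHI = 968 W/m^2, tilt correction factor = 1.094
Apply the formula G_tilted = GHI * factor:
  G_tilted = 968 * 1.094
  G_tilted = 1058.99 W/m^2

1058.99


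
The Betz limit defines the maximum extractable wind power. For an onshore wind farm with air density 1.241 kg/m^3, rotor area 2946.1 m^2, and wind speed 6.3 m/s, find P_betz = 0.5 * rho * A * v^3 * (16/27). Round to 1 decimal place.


The Betz coefficient Cp_max = 16/27 = 0.5926
v^3 = 6.3^3 = 250.047
P_betz = 0.5 * rho * A * v^3 * Cp_max
P_betz = 0.5 * 1.241 * 2946.1 * 250.047 * 0.5926
P_betz = 270873.9 W

270873.9


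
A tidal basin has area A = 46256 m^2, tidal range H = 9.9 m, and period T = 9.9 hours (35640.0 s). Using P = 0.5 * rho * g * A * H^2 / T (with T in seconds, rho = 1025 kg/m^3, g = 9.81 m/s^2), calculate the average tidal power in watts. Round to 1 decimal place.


Convert period to seconds: T = 9.9 * 3600 = 35640.0 s
H^2 = 9.9^2 = 98.01
P = 0.5 * rho * g * A * H^2 / T
P = 0.5 * 1025 * 9.81 * 46256 * 98.01 / 35640.0
P = 639534.0 W

639534.0


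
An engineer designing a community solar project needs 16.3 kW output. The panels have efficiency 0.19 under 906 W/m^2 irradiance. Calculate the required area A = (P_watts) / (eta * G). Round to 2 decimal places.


Convert target power to watts: P = 16.3 * 1000 = 16300.0 W
Compute denominator: eta * G = 0.19 * 906 = 172.14
Required area A = P / (eta * G) = 16300.0 / 172.14
A = 94.69 m^2

94.69


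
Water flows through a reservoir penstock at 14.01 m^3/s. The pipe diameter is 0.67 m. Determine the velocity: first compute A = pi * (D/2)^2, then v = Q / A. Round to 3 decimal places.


Compute pipe cross-sectional area:
  A = pi * (D/2)^2 = pi * (0.67/2)^2 = 0.3526 m^2
Calculate velocity:
  v = Q / A = 14.01 / 0.3526
  v = 39.737 m/s

39.737


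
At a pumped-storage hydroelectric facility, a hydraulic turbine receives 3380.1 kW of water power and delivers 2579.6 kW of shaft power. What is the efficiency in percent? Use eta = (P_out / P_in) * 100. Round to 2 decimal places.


Turbine efficiency = (output power / input power) * 100
eta = (2579.6 / 3380.1) * 100
eta = 76.32%

76.32


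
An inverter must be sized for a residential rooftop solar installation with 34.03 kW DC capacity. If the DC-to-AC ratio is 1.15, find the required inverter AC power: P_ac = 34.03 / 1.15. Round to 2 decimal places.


The inverter AC capacity is determined by the DC/AC ratio.
Given: P_dc = 34.03 kW, DC/AC ratio = 1.15
P_ac = P_dc / ratio = 34.03 / 1.15
P_ac = 29.59 kW

29.59


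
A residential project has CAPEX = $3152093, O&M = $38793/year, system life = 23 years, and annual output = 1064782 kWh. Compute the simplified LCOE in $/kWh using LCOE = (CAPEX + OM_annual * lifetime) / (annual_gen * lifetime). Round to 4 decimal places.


Total cost = CAPEX + OM * lifetime = 3152093 + 38793 * 23 = 3152093 + 892239 = 4044332
Total generation = annual * lifetime = 1064782 * 23 = 24489986 kWh
LCOE = 4044332 / 24489986
LCOE = 0.1651 $/kWh

0.1651


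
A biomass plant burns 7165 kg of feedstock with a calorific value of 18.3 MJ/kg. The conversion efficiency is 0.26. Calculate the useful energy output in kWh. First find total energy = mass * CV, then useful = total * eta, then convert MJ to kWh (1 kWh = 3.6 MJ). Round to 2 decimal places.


Total energy = mass * CV = 7165 * 18.3 = 131119.5 MJ
Useful energy = total * eta = 131119.5 * 0.26 = 34091.07 MJ
Convert to kWh: 34091.07 / 3.6
Useful energy = 9469.74 kWh

9469.74


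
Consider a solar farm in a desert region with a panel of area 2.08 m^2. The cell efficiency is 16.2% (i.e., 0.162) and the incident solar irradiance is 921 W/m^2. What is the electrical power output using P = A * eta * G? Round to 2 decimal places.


Use the solar power formula P = A * eta * G.
Given: A = 2.08 m^2, eta = 0.162, G = 921 W/m^2
P = 2.08 * 0.162 * 921
P = 310.34 W

310.34


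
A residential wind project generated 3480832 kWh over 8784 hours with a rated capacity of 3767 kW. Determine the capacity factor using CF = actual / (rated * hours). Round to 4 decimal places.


Capacity factor = actual output / maximum possible output
Maximum possible = rated * hours = 3767 * 8784 = 33089328 kWh
CF = 3480832 / 33089328
CF = 0.1052

0.1052


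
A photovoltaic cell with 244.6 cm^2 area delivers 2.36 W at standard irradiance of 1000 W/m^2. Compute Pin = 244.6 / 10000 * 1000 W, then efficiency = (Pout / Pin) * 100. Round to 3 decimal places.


First compute the input power:
  Pin = area_cm2 / 10000 * G = 244.6 / 10000 * 1000 = 24.46 W
Then compute efficiency:
  Efficiency = (Pout / Pin) * 100 = (2.36 / 24.46) * 100
  Efficiency = 9.648%

9.648


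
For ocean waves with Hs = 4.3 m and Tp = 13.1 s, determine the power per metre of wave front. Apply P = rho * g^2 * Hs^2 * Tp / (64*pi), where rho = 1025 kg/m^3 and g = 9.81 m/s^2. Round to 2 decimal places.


Apply wave power formula:
  g^2 = 9.81^2 = 96.2361
  Hs^2 = 4.3^2 = 18.49
  Numerator = rho * g^2 * Hs^2 * Tp = 1025 * 96.2361 * 18.49 * 13.1 = 23892967.2
  Denominator = 64 * pi = 201.0619
  P = 23892967.2 / 201.0619 = 118833.87 W/m

118833.87


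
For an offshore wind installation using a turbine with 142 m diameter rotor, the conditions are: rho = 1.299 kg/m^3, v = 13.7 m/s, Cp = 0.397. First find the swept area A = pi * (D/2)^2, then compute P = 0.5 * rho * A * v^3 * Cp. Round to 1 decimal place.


Step 1 -- Compute swept area:
  A = pi * (D/2)^2 = pi * (142/2)^2 = 15836.77 m^2
Step 2 -- Apply wind power equation:
  P = 0.5 * rho * A * v^3 * Cp
  v^3 = 13.7^3 = 2571.353
  P = 0.5 * 1.299 * 15836.77 * 2571.353 * 0.397
  P = 10500208.8 W

10500208.8


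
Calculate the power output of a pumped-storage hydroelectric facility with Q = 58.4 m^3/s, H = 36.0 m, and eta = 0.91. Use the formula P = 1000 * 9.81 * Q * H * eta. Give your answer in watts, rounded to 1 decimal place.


Apply the hydropower formula P = rho * g * Q * H * eta
rho * g = 1000 * 9.81 = 9810.0
P = 9810.0 * 58.4 * 36.0 * 0.91
P = 18768335.0 W

18768335.0


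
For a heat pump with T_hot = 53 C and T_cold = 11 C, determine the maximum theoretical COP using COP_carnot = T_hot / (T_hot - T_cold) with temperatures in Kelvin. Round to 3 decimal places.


Convert to Kelvin:
  T_hot = 53 + 273.15 = 326.15 K
  T_cold = 11 + 273.15 = 284.15 K
Apply Carnot COP formula:
  COP = T_hot_K / (T_hot_K - T_cold_K) = 326.15 / 42.0
  COP = 7.765

7.765


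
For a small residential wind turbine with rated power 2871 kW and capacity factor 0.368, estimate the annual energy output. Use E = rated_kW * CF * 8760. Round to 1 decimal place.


Annual energy = rated_kW * capacity_factor * hours_per_year
Given: P_rated = 2871 kW, CF = 0.368, hours = 8760
E = 2871 * 0.368 * 8760
E = 9255185.3 kWh

9255185.3


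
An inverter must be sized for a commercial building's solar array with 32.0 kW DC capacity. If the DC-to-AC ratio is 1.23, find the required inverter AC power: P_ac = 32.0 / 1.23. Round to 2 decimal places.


The inverter AC capacity is determined by the DC/AC ratio.
Given: P_dc = 32.0 kW, DC/AC ratio = 1.23
P_ac = P_dc / ratio = 32.0 / 1.23
P_ac = 26.02 kW

26.02


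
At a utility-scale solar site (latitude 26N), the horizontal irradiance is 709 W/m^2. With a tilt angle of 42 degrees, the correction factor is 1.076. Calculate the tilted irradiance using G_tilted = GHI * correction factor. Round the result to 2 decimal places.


Identify the given values:
  GHI = 709 W/m^2, tilt correction factor = 1.076
Apply the formula G_tilted = GHI * factor:
  G_tilted = 709 * 1.076
  G_tilted = 762.88 W/m^2

762.88


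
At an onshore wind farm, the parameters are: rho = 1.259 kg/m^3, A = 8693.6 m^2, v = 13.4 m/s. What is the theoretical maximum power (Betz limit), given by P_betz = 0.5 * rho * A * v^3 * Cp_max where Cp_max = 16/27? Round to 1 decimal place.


The Betz coefficient Cp_max = 16/27 = 0.5926
v^3 = 13.4^3 = 2406.104
P_betz = 0.5 * rho * A * v^3 * Cp_max
P_betz = 0.5 * 1.259 * 8693.6 * 2406.104 * 0.5926
P_betz = 7803079.0 W

7803079.0


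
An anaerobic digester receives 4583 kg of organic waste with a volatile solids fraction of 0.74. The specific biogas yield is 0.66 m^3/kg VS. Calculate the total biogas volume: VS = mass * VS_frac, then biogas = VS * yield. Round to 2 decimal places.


Compute volatile solids:
  VS = mass * VS_fraction = 4583 * 0.74 = 3391.42 kg
Calculate biogas volume:
  Biogas = VS * specific_yield = 3391.42 * 0.66
  Biogas = 2238.34 m^3

2238.34


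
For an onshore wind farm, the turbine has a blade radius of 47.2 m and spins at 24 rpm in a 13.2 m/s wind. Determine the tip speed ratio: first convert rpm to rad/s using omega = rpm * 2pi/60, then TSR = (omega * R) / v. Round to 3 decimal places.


Convert rotational speed to rad/s:
  omega = 24 * 2 * pi / 60 = 2.5133 rad/s
Compute tip speed:
  v_tip = omega * R = 2.5133 * 47.2 = 118.627 m/s
Tip speed ratio:
  TSR = v_tip / v_wind = 118.627 / 13.2 = 8.987

8.987


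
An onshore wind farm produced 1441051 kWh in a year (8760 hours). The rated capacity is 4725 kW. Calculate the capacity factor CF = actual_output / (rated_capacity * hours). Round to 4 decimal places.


Capacity factor = actual output / maximum possible output
Maximum possible = rated * hours = 4725 * 8760 = 41391000 kWh
CF = 1441051 / 41391000
CF = 0.0348

0.0348


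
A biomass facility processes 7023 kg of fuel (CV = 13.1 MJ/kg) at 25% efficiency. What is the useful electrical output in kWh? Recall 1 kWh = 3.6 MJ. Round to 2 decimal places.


Total energy = mass * CV = 7023 * 13.1 = 92001.3 MJ
Useful energy = total * eta = 92001.3 * 0.25 = 23000.33 MJ
Convert to kWh: 23000.33 / 3.6
Useful energy = 6388.98 kWh

6388.98


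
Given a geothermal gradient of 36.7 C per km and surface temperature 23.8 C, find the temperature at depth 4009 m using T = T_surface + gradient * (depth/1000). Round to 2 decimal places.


Convert depth to km: 4009 / 1000 = 4.009 km
Temperature increase = gradient * depth_km = 36.7 * 4.009 = 147.13 C
Temperature at depth = T_surface + delta_T = 23.8 + 147.13
T = 170.93 C

170.93


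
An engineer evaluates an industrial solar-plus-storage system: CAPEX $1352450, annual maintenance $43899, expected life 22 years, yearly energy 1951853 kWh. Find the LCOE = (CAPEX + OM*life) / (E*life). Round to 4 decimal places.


Total cost = CAPEX + OM * lifetime = 1352450 + 43899 * 22 = 1352450 + 965778 = 2318228
Total generation = annual * lifetime = 1951853 * 22 = 42940766 kWh
LCOE = 2318228 / 42940766
LCOE = 0.0540 $/kWh

0.0540


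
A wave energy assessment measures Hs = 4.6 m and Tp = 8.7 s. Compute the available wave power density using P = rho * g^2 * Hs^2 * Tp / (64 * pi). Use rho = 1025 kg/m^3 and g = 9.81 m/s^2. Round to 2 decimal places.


Apply wave power formula:
  g^2 = 9.81^2 = 96.2361
  Hs^2 = 4.6^2 = 21.16
  Numerator = rho * g^2 * Hs^2 * Tp = 1025 * 96.2361 * 21.16 * 8.7 = 18159203.52
  Denominator = 64 * pi = 201.0619
  P = 18159203.52 / 201.0619 = 90316.47 W/m

90316.47


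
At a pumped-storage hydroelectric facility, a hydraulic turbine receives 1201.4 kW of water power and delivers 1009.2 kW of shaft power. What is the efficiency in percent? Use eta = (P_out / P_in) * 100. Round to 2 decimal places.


Turbine efficiency = (output power / input power) * 100
eta = (1009.2 / 1201.4) * 100
eta = 84.00%

84.00


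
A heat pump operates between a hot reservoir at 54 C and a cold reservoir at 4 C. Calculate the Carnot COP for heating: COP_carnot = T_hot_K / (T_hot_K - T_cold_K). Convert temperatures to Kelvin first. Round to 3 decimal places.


Convert to Kelvin:
  T_hot = 54 + 273.15 = 327.15 K
  T_cold = 4 + 273.15 = 277.15 K
Apply Carnot COP formula:
  COP = T_hot_K / (T_hot_K - T_cold_K) = 327.15 / 50.0
  COP = 6.543

6.543


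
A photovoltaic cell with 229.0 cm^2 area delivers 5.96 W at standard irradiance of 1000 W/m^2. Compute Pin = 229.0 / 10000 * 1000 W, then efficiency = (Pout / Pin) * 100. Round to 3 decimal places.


First compute the input power:
  Pin = area_cm2 / 10000 * G = 229.0 / 10000 * 1000 = 22.9 W
Then compute efficiency:
  Efficiency = (Pout / Pin) * 100 = (5.96 / 22.9) * 100
  Efficiency = 26.026%

26.026


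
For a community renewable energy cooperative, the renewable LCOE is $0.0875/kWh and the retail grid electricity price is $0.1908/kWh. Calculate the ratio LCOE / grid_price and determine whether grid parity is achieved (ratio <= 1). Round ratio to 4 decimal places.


Compare LCOE to grid price:
  LCOE = $0.0875/kWh, Grid price = $0.1908/kWh
  Ratio = LCOE / grid_price = 0.0875 / 0.1908 = 0.4586
  Grid parity achieved (ratio <= 1)? yes

0.4586


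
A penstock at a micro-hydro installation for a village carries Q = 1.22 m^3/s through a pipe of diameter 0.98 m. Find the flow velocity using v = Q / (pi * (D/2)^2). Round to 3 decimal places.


Compute pipe cross-sectional area:
  A = pi * (D/2)^2 = pi * (0.98/2)^2 = 0.7543 m^2
Calculate velocity:
  v = Q / A = 1.22 / 0.7543
  v = 1.617 m/s

1.617


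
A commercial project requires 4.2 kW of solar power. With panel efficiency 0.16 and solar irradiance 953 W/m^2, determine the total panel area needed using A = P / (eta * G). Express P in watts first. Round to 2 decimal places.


Convert target power to watts: P = 4.2 * 1000 = 4200.0 W
Compute denominator: eta * G = 0.16 * 953 = 152.48
Required area A = P / (eta * G) = 4200.0 / 152.48
A = 27.54 m^2

27.54


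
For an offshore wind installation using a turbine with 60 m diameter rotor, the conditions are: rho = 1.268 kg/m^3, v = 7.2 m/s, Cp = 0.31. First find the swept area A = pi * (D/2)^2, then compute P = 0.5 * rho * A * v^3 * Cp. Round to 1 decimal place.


Step 1 -- Compute swept area:
  A = pi * (D/2)^2 = pi * (60/2)^2 = 2827.43 m^2
Step 2 -- Apply wind power equation:
  P = 0.5 * rho * A * v^3 * Cp
  v^3 = 7.2^3 = 373.248
  P = 0.5 * 1.268 * 2827.43 * 373.248 * 0.31
  P = 207415.3 W

207415.3


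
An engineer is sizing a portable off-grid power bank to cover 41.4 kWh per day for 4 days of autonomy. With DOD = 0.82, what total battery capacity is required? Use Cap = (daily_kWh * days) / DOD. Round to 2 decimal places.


Total energy needed = daily * days = 41.4 * 4 = 165.6 kWh
Account for depth of discharge:
  Cap = total_energy / DOD = 165.6 / 0.82
  Cap = 201.95 kWh

201.95


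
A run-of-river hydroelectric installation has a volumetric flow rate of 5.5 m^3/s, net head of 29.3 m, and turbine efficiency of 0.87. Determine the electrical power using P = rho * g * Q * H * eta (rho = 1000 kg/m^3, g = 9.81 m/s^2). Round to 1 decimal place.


Apply the hydropower formula P = rho * g * Q * H * eta
rho * g = 1000 * 9.81 = 9810.0
P = 9810.0 * 5.5 * 29.3 * 0.87
P = 1375366.9 W

1375366.9


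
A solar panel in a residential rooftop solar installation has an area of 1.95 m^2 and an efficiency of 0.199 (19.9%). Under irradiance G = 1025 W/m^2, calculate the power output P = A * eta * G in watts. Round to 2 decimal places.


Use the solar power formula P = A * eta * G.
Given: A = 1.95 m^2, eta = 0.199, G = 1025 W/m^2
P = 1.95 * 0.199 * 1025
P = 397.75 W

397.75


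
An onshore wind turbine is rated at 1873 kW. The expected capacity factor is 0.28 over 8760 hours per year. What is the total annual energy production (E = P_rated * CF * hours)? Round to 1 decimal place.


Annual energy = rated_kW * capacity_factor * hours_per_year
Given: P_rated = 1873 kW, CF = 0.28, hours = 8760
E = 1873 * 0.28 * 8760
E = 4594094.4 kWh

4594094.4


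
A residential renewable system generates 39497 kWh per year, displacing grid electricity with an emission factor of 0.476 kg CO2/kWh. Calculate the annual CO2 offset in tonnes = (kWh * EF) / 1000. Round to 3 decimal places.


CO2 offset in kg = generation * emission_factor
CO2 offset = 39497 * 0.476 = 18800.57 kg
Convert to tonnes:
  CO2 offset = 18800.57 / 1000 = 18.801 tonnes

18.801


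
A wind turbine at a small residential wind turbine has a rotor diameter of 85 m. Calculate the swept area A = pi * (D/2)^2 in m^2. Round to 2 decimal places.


Compute the rotor radius:
  r = D / 2 = 85 / 2 = 42.5 m
Calculate swept area:
  A = pi * r^2 = pi * 42.5^2
  A = 5674.50 m^2

5674.50


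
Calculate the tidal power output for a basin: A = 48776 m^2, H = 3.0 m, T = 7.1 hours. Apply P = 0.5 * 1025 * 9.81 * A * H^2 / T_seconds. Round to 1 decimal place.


Convert period to seconds: T = 7.1 * 3600 = 25560.0 s
H^2 = 3.0^2 = 9.0
P = 0.5 * rho * g * A * H^2 / T
P = 0.5 * 1025 * 9.81 * 48776 * 9.0 / 25560.0
P = 86347.7 W

86347.7


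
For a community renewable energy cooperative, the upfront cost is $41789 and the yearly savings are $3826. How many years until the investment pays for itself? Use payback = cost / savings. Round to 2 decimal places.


Simple payback period = initial cost / annual savings
Payback = 41789 / 3826
Payback = 10.92 years

10.92


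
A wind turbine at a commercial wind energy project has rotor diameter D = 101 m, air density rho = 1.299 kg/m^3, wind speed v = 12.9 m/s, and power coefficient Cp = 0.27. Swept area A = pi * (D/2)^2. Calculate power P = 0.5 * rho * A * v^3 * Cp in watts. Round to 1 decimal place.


Step 1 -- Compute swept area:
  A = pi * (D/2)^2 = pi * (101/2)^2 = 8011.85 m^2
Step 2 -- Apply wind power equation:
  P = 0.5 * rho * A * v^3 * Cp
  v^3 = 12.9^3 = 2146.689
  P = 0.5 * 1.299 * 8011.85 * 2146.689 * 0.27
  P = 3016092.7 W

3016092.7


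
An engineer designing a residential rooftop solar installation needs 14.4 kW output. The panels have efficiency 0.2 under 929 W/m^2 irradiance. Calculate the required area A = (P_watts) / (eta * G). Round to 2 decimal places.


Convert target power to watts: P = 14.4 * 1000 = 14400.0 W
Compute denominator: eta * G = 0.2 * 929 = 185.8
Required area A = P / (eta * G) = 14400.0 / 185.8
A = 77.50 m^2

77.50


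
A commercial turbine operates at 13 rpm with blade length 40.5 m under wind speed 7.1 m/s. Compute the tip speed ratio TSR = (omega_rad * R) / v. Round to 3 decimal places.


Convert rotational speed to rad/s:
  omega = 13 * 2 * pi / 60 = 1.3614 rad/s
Compute tip speed:
  v_tip = omega * R = 1.3614 * 40.5 = 55.135 m/s
Tip speed ratio:
  TSR = v_tip / v_wind = 55.135 / 7.1 = 7.765

7.765


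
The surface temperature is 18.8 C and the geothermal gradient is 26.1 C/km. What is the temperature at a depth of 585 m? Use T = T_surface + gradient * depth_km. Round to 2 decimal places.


Convert depth to km: 585 / 1000 = 0.585 km
Temperature increase = gradient * depth_km = 26.1 * 0.585 = 15.27 C
Temperature at depth = T_surface + delta_T = 18.8 + 15.27
T = 34.07 C

34.07


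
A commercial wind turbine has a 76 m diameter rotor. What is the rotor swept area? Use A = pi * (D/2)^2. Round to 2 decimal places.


Compute the rotor radius:
  r = D / 2 = 76 / 2 = 38.0 m
Calculate swept area:
  A = pi * r^2 = pi * 38.0^2
  A = 4536.46 m^2

4536.46


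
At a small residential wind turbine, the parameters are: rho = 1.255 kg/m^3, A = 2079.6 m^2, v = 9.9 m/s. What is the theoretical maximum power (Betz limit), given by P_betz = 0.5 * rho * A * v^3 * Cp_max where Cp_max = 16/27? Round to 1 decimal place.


The Betz coefficient Cp_max = 16/27 = 0.5926
v^3 = 9.9^3 = 970.299
P_betz = 0.5 * rho * A * v^3 * Cp_max
P_betz = 0.5 * 1.255 * 2079.6 * 970.299 * 0.5926
P_betz = 750335.2 W

750335.2


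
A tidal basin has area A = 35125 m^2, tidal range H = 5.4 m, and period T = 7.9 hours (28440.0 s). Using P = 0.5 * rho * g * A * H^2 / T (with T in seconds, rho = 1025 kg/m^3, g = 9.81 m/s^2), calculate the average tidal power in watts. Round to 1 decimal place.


Convert period to seconds: T = 7.9 * 3600 = 28440.0 s
H^2 = 5.4^2 = 29.16
P = 0.5 * rho * g * A * H^2 / T
P = 0.5 * 1025 * 9.81 * 35125 * 29.16 / 28440.0
P = 181066.1 W

181066.1


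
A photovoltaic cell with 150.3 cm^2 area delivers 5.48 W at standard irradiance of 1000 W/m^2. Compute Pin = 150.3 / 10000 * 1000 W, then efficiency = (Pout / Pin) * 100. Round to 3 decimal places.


First compute the input power:
  Pin = area_cm2 / 10000 * G = 150.3 / 10000 * 1000 = 15.03 W
Then compute efficiency:
  Efficiency = (Pout / Pin) * 100 = (5.48 / 15.03) * 100
  Efficiency = 36.460%

36.460


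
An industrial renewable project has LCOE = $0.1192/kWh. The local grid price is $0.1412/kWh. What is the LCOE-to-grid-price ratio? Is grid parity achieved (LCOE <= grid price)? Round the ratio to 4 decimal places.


Compare LCOE to grid price:
  LCOE = $0.1192/kWh, Grid price = $0.1412/kWh
  Ratio = LCOE / grid_price = 0.1192 / 0.1412 = 0.8442
  Grid parity achieved (ratio <= 1)? yes

0.8442
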